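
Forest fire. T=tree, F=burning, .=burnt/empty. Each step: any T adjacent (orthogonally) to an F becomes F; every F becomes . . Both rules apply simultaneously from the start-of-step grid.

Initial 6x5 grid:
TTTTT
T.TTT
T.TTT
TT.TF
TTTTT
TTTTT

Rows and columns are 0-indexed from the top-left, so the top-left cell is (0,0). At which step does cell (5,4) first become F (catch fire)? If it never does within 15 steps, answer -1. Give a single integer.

Step 1: cell (5,4)='T' (+3 fires, +1 burnt)
Step 2: cell (5,4)='F' (+4 fires, +3 burnt)
  -> target ignites at step 2
Step 3: cell (5,4)='.' (+5 fires, +4 burnt)
Step 4: cell (5,4)='.' (+4 fires, +5 burnt)
Step 5: cell (5,4)='.' (+4 fires, +4 burnt)
Step 6: cell (5,4)='.' (+3 fires, +4 burnt)
Step 7: cell (5,4)='.' (+2 fires, +3 burnt)
Step 8: cell (5,4)='.' (+1 fires, +2 burnt)
Step 9: cell (5,4)='.' (+0 fires, +1 burnt)
  fire out at step 9

2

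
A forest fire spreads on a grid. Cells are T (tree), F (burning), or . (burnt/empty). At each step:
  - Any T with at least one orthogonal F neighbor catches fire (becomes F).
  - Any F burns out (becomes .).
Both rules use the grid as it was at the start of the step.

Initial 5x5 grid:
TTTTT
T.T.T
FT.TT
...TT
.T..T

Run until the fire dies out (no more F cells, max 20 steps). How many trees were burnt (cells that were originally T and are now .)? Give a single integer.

Answer: 14

Derivation:
Step 1: +2 fires, +1 burnt (F count now 2)
Step 2: +1 fires, +2 burnt (F count now 1)
Step 3: +1 fires, +1 burnt (F count now 1)
Step 4: +1 fires, +1 burnt (F count now 1)
Step 5: +2 fires, +1 burnt (F count now 2)
Step 6: +1 fires, +2 burnt (F count now 1)
Step 7: +1 fires, +1 burnt (F count now 1)
Step 8: +1 fires, +1 burnt (F count now 1)
Step 9: +2 fires, +1 burnt (F count now 2)
Step 10: +2 fires, +2 burnt (F count now 2)
Step 11: +0 fires, +2 burnt (F count now 0)
Fire out after step 11
Initially T: 15, now '.': 24
Total burnt (originally-T cells now '.'): 14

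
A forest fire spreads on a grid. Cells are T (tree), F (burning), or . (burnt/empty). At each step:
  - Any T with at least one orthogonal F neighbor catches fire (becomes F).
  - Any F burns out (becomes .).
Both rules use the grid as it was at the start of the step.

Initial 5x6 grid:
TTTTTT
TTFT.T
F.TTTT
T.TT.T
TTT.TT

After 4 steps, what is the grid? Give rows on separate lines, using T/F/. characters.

Step 1: 6 trees catch fire, 2 burn out
  TTFTTT
  FF.F.T
  ..FTTT
  F.TT.T
  TTT.TT
Step 2: 6 trees catch fire, 6 burn out
  FF.FTT
  .....T
  ...FTT
  ..FT.T
  FTT.TT
Step 3: 5 trees catch fire, 6 burn out
  ....FT
  .....T
  ....FT
  ...F.T
  .FF.TT
Step 4: 2 trees catch fire, 5 burn out
  .....F
  .....T
  .....F
  .....T
  ....TT

.....F
.....T
.....F
.....T
....TT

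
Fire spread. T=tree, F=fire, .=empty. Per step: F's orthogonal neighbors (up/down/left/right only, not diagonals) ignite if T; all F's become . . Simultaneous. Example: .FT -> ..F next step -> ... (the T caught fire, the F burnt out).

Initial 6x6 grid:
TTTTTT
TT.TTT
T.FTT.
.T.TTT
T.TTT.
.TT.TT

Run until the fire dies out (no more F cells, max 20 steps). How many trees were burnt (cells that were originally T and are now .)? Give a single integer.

Step 1: +1 fires, +1 burnt (F count now 1)
Step 2: +3 fires, +1 burnt (F count now 3)
Step 3: +4 fires, +3 burnt (F count now 4)
Step 4: +6 fires, +4 burnt (F count now 6)
Step 5: +4 fires, +6 burnt (F count now 4)
Step 6: +4 fires, +4 burnt (F count now 4)
Step 7: +1 fires, +4 burnt (F count now 1)
Step 8: +1 fires, +1 burnt (F count now 1)
Step 9: +0 fires, +1 burnt (F count now 0)
Fire out after step 9
Initially T: 26, now '.': 34
Total burnt (originally-T cells now '.'): 24

Answer: 24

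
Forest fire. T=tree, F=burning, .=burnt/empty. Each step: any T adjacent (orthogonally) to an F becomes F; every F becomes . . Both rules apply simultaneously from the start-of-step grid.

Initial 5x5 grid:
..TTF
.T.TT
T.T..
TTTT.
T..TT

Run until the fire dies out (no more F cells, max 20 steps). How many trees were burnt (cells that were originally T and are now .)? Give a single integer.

Answer: 4

Derivation:
Step 1: +2 fires, +1 burnt (F count now 2)
Step 2: +2 fires, +2 burnt (F count now 2)
Step 3: +0 fires, +2 burnt (F count now 0)
Fire out after step 3
Initially T: 14, now '.': 15
Total burnt (originally-T cells now '.'): 4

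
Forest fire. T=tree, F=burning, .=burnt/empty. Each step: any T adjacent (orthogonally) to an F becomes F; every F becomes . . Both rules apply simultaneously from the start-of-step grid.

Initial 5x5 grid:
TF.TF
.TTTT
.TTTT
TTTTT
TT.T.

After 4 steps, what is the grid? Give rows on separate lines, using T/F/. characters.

Step 1: 4 trees catch fire, 2 burn out
  F..F.
  .FTTF
  .TTTT
  TTTTT
  TT.T.
Step 2: 4 trees catch fire, 4 burn out
  .....
  ..FF.
  .FTTF
  TTTTT
  TT.T.
Step 3: 4 trees catch fire, 4 burn out
  .....
  .....
  ..FF.
  TFTTF
  TT.T.
Step 4: 4 trees catch fire, 4 burn out
  .....
  .....
  .....
  F.FF.
  TF.T.

.....
.....
.....
F.FF.
TF.T.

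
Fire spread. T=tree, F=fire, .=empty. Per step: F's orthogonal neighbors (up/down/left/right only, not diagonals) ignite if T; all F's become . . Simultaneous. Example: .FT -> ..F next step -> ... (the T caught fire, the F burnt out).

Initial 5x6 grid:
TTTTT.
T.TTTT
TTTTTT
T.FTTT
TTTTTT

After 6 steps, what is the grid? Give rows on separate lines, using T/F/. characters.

Step 1: 3 trees catch fire, 1 burn out
  TTTTT.
  T.TTTT
  TTFTTT
  T..FTT
  TTFTTT
Step 2: 6 trees catch fire, 3 burn out
  TTTTT.
  T.FTTT
  TF.FTT
  T...FT
  TF.FTT
Step 3: 7 trees catch fire, 6 burn out
  TTFTT.
  T..FTT
  F...FT
  T....F
  F...FT
Step 4: 7 trees catch fire, 7 burn out
  TF.FT.
  F...FT
  .....F
  F.....
  .....F
Step 5: 3 trees catch fire, 7 burn out
  F...F.
  .....F
  ......
  ......
  ......
Step 6: 0 trees catch fire, 3 burn out
  ......
  ......
  ......
  ......
  ......

......
......
......
......
......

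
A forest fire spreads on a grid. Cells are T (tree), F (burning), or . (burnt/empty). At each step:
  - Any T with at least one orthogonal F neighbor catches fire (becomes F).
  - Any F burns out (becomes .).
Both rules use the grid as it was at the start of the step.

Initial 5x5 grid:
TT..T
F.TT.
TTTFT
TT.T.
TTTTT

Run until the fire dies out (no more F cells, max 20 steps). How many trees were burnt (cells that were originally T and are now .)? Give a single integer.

Step 1: +6 fires, +2 burnt (F count now 6)
Step 2: +5 fires, +6 burnt (F count now 5)
Step 3: +4 fires, +5 burnt (F count now 4)
Step 4: +1 fires, +4 burnt (F count now 1)
Step 5: +0 fires, +1 burnt (F count now 0)
Fire out after step 5
Initially T: 17, now '.': 24
Total burnt (originally-T cells now '.'): 16

Answer: 16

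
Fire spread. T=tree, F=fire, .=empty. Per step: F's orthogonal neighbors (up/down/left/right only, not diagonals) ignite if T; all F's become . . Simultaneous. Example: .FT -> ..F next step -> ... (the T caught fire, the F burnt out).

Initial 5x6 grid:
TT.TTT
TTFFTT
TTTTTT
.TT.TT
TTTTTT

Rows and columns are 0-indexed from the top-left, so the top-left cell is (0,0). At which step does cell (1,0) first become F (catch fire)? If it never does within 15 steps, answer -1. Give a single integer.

Step 1: cell (1,0)='T' (+5 fires, +2 burnt)
Step 2: cell (1,0)='F' (+7 fires, +5 burnt)
  -> target ignites at step 2
Step 3: cell (1,0)='.' (+7 fires, +7 burnt)
Step 4: cell (1,0)='.' (+4 fires, +7 burnt)
Step 5: cell (1,0)='.' (+2 fires, +4 burnt)
Step 6: cell (1,0)='.' (+0 fires, +2 burnt)
  fire out at step 6

2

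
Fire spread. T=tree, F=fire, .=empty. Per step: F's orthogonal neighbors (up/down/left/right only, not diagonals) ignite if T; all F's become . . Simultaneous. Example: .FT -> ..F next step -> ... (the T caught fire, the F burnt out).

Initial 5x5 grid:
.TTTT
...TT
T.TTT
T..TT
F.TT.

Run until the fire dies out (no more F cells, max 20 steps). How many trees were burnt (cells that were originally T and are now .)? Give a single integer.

Step 1: +1 fires, +1 burnt (F count now 1)
Step 2: +1 fires, +1 burnt (F count now 1)
Step 3: +0 fires, +1 burnt (F count now 0)
Fire out after step 3
Initially T: 15, now '.': 12
Total burnt (originally-T cells now '.'): 2

Answer: 2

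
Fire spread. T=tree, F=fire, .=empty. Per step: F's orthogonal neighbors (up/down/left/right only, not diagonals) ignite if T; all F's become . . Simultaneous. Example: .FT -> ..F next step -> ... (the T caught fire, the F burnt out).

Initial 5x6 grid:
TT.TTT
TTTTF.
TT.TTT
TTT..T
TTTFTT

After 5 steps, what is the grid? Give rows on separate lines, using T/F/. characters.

Step 1: 5 trees catch fire, 2 burn out
  TT.TFT
  TTTF..
  TT.TFT
  TTT..T
  TTF.FT
Step 2: 8 trees catch fire, 5 burn out
  TT.F.F
  TTF...
  TT.F.F
  TTF..T
  TF...F
Step 3: 4 trees catch fire, 8 burn out
  TT....
  TF....
  TT....
  TF...F
  F.....
Step 4: 4 trees catch fire, 4 burn out
  TF....
  F.....
  TF....
  F.....
  ......
Step 5: 2 trees catch fire, 4 burn out
  F.....
  ......
  F.....
  ......
  ......

F.....
......
F.....
......
......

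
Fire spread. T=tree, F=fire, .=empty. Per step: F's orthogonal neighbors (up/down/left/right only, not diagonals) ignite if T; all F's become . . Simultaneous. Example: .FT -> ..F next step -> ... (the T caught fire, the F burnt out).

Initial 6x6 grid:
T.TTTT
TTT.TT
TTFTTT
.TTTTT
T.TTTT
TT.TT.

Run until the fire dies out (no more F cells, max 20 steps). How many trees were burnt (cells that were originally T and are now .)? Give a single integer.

Step 1: +4 fires, +1 burnt (F count now 4)
Step 2: +7 fires, +4 burnt (F count now 7)
Step 3: +6 fires, +7 burnt (F count now 6)
Step 4: +6 fires, +6 burnt (F count now 6)
Step 5: +3 fires, +6 burnt (F count now 3)
Step 6: +0 fires, +3 burnt (F count now 0)
Fire out after step 6
Initially T: 29, now '.': 33
Total burnt (originally-T cells now '.'): 26

Answer: 26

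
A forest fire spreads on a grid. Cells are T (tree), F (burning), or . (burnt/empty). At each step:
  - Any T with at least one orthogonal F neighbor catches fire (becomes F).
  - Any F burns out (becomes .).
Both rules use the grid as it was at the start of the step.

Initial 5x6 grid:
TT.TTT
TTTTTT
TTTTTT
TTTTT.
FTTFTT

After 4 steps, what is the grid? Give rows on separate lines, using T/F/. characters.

Step 1: 5 trees catch fire, 2 burn out
  TT.TTT
  TTTTTT
  TTTTTT
  FTTFT.
  .FF.FT
Step 2: 6 trees catch fire, 5 burn out
  TT.TTT
  TTTTTT
  FTTFTT
  .FF.F.
  .....F
Step 3: 5 trees catch fire, 6 burn out
  TT.TTT
  FTTFTT
  .FF.FT
  ......
  ......
Step 4: 6 trees catch fire, 5 burn out
  FT.FTT
  .FF.FT
  .....F
  ......
  ......

FT.FTT
.FF.FT
.....F
......
......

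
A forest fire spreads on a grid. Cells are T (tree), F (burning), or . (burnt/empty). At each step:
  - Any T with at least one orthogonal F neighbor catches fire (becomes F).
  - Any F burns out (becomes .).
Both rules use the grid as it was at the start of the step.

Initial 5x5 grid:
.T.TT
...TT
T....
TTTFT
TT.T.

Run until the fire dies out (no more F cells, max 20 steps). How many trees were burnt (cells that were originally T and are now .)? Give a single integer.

Answer: 8

Derivation:
Step 1: +3 fires, +1 burnt (F count now 3)
Step 2: +1 fires, +3 burnt (F count now 1)
Step 3: +2 fires, +1 burnt (F count now 2)
Step 4: +2 fires, +2 burnt (F count now 2)
Step 5: +0 fires, +2 burnt (F count now 0)
Fire out after step 5
Initially T: 13, now '.': 20
Total burnt (originally-T cells now '.'): 8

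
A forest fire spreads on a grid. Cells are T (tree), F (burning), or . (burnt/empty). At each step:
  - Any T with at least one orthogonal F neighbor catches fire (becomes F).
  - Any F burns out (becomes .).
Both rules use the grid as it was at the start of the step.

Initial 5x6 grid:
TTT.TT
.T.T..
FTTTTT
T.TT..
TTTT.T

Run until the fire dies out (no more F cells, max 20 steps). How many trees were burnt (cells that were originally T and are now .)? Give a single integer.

Answer: 17

Derivation:
Step 1: +2 fires, +1 burnt (F count now 2)
Step 2: +3 fires, +2 burnt (F count now 3)
Step 3: +4 fires, +3 burnt (F count now 4)
Step 4: +6 fires, +4 burnt (F count now 6)
Step 5: +2 fires, +6 burnt (F count now 2)
Step 6: +0 fires, +2 burnt (F count now 0)
Fire out after step 6
Initially T: 20, now '.': 27
Total burnt (originally-T cells now '.'): 17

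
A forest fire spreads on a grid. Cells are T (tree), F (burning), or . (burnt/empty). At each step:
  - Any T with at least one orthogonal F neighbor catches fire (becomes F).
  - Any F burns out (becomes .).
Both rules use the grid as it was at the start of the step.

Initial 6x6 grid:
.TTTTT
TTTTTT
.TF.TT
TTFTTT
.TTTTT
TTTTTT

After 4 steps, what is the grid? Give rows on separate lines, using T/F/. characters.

Step 1: 5 trees catch fire, 2 burn out
  .TTTTT
  TTFTTT
  .F..TT
  TF.FTT
  .TFTTT
  TTTTTT
Step 2: 8 trees catch fire, 5 burn out
  .TFTTT
  TF.FTT
  ....TT
  F...FT
  .F.FTT
  TTFTTT
Step 3: 9 trees catch fire, 8 burn out
  .F.FTT
  F...FT
  ....FT
  .....F
  ....FT
  TF.FTT
Step 4: 6 trees catch fire, 9 burn out
  ....FT
  .....F
  .....F
  ......
  .....F
  F...FT

....FT
.....F
.....F
......
.....F
F...FT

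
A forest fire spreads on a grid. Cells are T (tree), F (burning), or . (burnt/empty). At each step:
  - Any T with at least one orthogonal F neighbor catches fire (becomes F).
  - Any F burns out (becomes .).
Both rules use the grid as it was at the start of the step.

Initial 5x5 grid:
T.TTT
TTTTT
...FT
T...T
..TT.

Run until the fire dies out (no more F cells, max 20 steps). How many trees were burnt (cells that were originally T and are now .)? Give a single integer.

Step 1: +2 fires, +1 burnt (F count now 2)
Step 2: +4 fires, +2 burnt (F count now 4)
Step 3: +3 fires, +4 burnt (F count now 3)
Step 4: +1 fires, +3 burnt (F count now 1)
Step 5: +1 fires, +1 burnt (F count now 1)
Step 6: +0 fires, +1 burnt (F count now 0)
Fire out after step 6
Initially T: 14, now '.': 22
Total burnt (originally-T cells now '.'): 11

Answer: 11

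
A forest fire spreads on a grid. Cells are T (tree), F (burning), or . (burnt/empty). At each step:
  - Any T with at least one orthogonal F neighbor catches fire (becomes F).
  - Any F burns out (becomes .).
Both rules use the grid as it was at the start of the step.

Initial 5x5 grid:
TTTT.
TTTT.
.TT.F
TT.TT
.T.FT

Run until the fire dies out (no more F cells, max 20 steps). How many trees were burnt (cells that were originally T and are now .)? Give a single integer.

Step 1: +3 fires, +2 burnt (F count now 3)
Step 2: +0 fires, +3 burnt (F count now 0)
Fire out after step 2
Initially T: 16, now '.': 12
Total burnt (originally-T cells now '.'): 3

Answer: 3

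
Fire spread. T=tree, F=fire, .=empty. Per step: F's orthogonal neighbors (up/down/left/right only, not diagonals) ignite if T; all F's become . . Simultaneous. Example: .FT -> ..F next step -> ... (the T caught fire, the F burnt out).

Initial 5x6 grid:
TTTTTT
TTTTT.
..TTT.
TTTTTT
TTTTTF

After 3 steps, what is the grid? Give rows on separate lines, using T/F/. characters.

Step 1: 2 trees catch fire, 1 burn out
  TTTTTT
  TTTTT.
  ..TTT.
  TTTTTF
  TTTTF.
Step 2: 2 trees catch fire, 2 burn out
  TTTTTT
  TTTTT.
  ..TTT.
  TTTTF.
  TTTF..
Step 3: 3 trees catch fire, 2 burn out
  TTTTTT
  TTTTT.
  ..TTF.
  TTTF..
  TTF...

TTTTTT
TTTTT.
..TTF.
TTTF..
TTF...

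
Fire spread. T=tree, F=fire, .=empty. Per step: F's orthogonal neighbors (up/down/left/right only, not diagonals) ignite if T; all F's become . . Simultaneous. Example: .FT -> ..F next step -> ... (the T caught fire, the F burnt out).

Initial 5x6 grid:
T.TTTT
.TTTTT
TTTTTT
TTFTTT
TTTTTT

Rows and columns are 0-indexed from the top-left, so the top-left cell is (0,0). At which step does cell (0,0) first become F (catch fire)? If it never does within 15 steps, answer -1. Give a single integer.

Step 1: cell (0,0)='T' (+4 fires, +1 burnt)
Step 2: cell (0,0)='T' (+7 fires, +4 burnt)
Step 3: cell (0,0)='T' (+8 fires, +7 burnt)
Step 4: cell (0,0)='T' (+4 fires, +8 burnt)
Step 5: cell (0,0)='T' (+2 fires, +4 burnt)
Step 6: cell (0,0)='T' (+1 fires, +2 burnt)
Step 7: cell (0,0)='T' (+0 fires, +1 burnt)
  fire out at step 7
Target never catches fire within 15 steps

-1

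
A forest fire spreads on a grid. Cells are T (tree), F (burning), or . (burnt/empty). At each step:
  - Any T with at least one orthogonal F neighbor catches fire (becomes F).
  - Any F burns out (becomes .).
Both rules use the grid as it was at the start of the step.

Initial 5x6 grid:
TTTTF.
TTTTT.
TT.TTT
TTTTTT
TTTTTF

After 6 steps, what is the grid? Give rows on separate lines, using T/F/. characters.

Step 1: 4 trees catch fire, 2 burn out
  TTTF..
  TTTTF.
  TT.TTT
  TTTTTF
  TTTTF.
Step 2: 6 trees catch fire, 4 burn out
  TTF...
  TTTF..
  TT.TFF
  TTTTF.
  TTTF..
Step 3: 5 trees catch fire, 6 burn out
  TF....
  TTF...
  TT.F..
  TTTF..
  TTF...
Step 4: 4 trees catch fire, 5 burn out
  F.....
  TF....
  TT....
  TTF...
  TF....
Step 5: 4 trees catch fire, 4 burn out
  ......
  F.....
  TF....
  TF....
  F.....
Step 6: 2 trees catch fire, 4 burn out
  ......
  ......
  F.....
  F.....
  ......

......
......
F.....
F.....
......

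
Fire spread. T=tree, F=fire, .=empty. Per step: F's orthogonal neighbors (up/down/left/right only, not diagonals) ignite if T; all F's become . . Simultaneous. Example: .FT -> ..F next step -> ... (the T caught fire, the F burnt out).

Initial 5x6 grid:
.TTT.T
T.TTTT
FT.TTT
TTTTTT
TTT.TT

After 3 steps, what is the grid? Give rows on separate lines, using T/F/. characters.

Step 1: 3 trees catch fire, 1 burn out
  .TTT.T
  F.TTTT
  .F.TTT
  FTTTTT
  TTT.TT
Step 2: 2 trees catch fire, 3 burn out
  .TTT.T
  ..TTTT
  ...TTT
  .FTTTT
  FTT.TT
Step 3: 2 trees catch fire, 2 burn out
  .TTT.T
  ..TTTT
  ...TTT
  ..FTTT
  .FT.TT

.TTT.T
..TTTT
...TTT
..FTTT
.FT.TT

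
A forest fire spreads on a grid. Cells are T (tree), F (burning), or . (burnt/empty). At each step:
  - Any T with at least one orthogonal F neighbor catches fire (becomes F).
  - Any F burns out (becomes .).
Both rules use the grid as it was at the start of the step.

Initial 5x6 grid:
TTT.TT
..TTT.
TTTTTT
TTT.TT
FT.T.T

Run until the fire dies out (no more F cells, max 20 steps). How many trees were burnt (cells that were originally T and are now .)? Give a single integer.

Step 1: +2 fires, +1 burnt (F count now 2)
Step 2: +2 fires, +2 burnt (F count now 2)
Step 3: +2 fires, +2 burnt (F count now 2)
Step 4: +1 fires, +2 burnt (F count now 1)
Step 5: +2 fires, +1 burnt (F count now 2)
Step 6: +3 fires, +2 burnt (F count now 3)
Step 7: +4 fires, +3 burnt (F count now 4)
Step 8: +3 fires, +4 burnt (F count now 3)
Step 9: +2 fires, +3 burnt (F count now 2)
Step 10: +0 fires, +2 burnt (F count now 0)
Fire out after step 10
Initially T: 22, now '.': 29
Total burnt (originally-T cells now '.'): 21

Answer: 21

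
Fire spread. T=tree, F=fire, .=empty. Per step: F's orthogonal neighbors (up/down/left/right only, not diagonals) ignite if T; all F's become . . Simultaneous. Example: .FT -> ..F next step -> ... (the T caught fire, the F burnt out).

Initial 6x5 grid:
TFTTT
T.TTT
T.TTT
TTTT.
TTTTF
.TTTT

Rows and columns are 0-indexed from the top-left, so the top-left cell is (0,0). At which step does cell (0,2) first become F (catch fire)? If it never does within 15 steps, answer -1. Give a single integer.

Step 1: cell (0,2)='F' (+4 fires, +2 burnt)
  -> target ignites at step 1
Step 2: cell (0,2)='.' (+6 fires, +4 burnt)
Step 3: cell (0,2)='.' (+8 fires, +6 burnt)
Step 4: cell (0,2)='.' (+6 fires, +8 burnt)
Step 5: cell (0,2)='.' (+0 fires, +6 burnt)
  fire out at step 5

1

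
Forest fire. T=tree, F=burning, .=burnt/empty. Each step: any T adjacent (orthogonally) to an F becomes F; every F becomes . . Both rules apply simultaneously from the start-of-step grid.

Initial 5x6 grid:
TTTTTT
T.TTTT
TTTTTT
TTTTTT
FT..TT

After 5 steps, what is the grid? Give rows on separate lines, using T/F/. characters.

Step 1: 2 trees catch fire, 1 burn out
  TTTTTT
  T.TTTT
  TTTTTT
  FTTTTT
  .F..TT
Step 2: 2 trees catch fire, 2 burn out
  TTTTTT
  T.TTTT
  FTTTTT
  .FTTTT
  ....TT
Step 3: 3 trees catch fire, 2 burn out
  TTTTTT
  F.TTTT
  .FTTTT
  ..FTTT
  ....TT
Step 4: 3 trees catch fire, 3 burn out
  FTTTTT
  ..TTTT
  ..FTTT
  ...FTT
  ....TT
Step 5: 4 trees catch fire, 3 burn out
  .FTTTT
  ..FTTT
  ...FTT
  ....FT
  ....TT

.FTTTT
..FTTT
...FTT
....FT
....TT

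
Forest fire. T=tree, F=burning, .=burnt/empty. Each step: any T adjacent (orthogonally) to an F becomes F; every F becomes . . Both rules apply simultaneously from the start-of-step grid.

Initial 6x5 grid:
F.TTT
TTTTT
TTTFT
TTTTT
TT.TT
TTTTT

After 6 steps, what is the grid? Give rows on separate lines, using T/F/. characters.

Step 1: 5 trees catch fire, 2 burn out
  ..TTT
  FTTFT
  TTF.F
  TTTFT
  TT.TT
  TTTTT
Step 2: 9 trees catch fire, 5 burn out
  ..TFT
  .FF.F
  FF...
  TTF.F
  TT.FT
  TTTTT
Step 3: 6 trees catch fire, 9 burn out
  ..F.F
  .....
  .....
  FF...
  TT..F
  TTTFT
Step 4: 4 trees catch fire, 6 burn out
  .....
  .....
  .....
  .....
  FF...
  TTF.F
Step 5: 2 trees catch fire, 4 burn out
  .....
  .....
  .....
  .....
  .....
  FF...
Step 6: 0 trees catch fire, 2 burn out
  .....
  .....
  .....
  .....
  .....
  .....

.....
.....
.....
.....
.....
.....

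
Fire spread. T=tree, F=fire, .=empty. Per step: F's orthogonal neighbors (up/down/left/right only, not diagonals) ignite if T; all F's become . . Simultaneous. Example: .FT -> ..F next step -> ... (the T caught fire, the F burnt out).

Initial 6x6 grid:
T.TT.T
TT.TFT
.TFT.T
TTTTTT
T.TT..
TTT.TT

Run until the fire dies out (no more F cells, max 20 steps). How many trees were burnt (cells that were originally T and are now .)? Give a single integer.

Step 1: +5 fires, +2 burnt (F count now 5)
Step 2: +7 fires, +5 burnt (F count now 7)
Step 3: +7 fires, +7 burnt (F count now 7)
Step 4: +3 fires, +7 burnt (F count now 3)
Step 5: +1 fires, +3 burnt (F count now 1)
Step 6: +0 fires, +1 burnt (F count now 0)
Fire out after step 6
Initially T: 25, now '.': 34
Total burnt (originally-T cells now '.'): 23

Answer: 23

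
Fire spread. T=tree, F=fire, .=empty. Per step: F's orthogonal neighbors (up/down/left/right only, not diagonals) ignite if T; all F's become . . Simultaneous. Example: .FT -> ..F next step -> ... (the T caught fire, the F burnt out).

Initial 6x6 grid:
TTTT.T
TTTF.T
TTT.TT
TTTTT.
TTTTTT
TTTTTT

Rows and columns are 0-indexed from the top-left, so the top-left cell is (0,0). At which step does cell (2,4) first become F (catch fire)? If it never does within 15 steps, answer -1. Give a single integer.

Step 1: cell (2,4)='T' (+2 fires, +1 burnt)
Step 2: cell (2,4)='T' (+3 fires, +2 burnt)
Step 3: cell (2,4)='T' (+4 fires, +3 burnt)
Step 4: cell (2,4)='T' (+5 fires, +4 burnt)
Step 5: cell (2,4)='T' (+5 fires, +5 burnt)
Step 6: cell (2,4)='F' (+5 fires, +5 burnt)
  -> target ignites at step 6
Step 7: cell (2,4)='.' (+4 fires, +5 burnt)
Step 8: cell (2,4)='.' (+2 fires, +4 burnt)
Step 9: cell (2,4)='.' (+1 fires, +2 burnt)
Step 10: cell (2,4)='.' (+0 fires, +1 burnt)
  fire out at step 10

6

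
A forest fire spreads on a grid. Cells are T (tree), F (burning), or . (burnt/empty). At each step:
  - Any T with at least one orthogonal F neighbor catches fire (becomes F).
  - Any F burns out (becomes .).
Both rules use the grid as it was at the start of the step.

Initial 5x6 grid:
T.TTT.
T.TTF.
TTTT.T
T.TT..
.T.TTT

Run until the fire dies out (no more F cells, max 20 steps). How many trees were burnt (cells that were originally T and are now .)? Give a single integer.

Answer: 17

Derivation:
Step 1: +2 fires, +1 burnt (F count now 2)
Step 2: +3 fires, +2 burnt (F count now 3)
Step 3: +3 fires, +3 burnt (F count now 3)
Step 4: +3 fires, +3 burnt (F count now 3)
Step 5: +2 fires, +3 burnt (F count now 2)
Step 6: +3 fires, +2 burnt (F count now 3)
Step 7: +1 fires, +3 burnt (F count now 1)
Step 8: +0 fires, +1 burnt (F count now 0)
Fire out after step 8
Initially T: 19, now '.': 28
Total burnt (originally-T cells now '.'): 17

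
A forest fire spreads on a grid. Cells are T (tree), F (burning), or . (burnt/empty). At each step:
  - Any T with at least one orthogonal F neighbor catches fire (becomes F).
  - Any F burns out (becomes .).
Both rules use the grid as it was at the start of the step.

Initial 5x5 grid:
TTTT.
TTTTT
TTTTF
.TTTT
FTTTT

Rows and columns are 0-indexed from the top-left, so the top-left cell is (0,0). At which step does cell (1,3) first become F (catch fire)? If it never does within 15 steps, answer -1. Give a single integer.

Step 1: cell (1,3)='T' (+4 fires, +2 burnt)
Step 2: cell (1,3)='F' (+6 fires, +4 burnt)
  -> target ignites at step 2
Step 3: cell (1,3)='.' (+5 fires, +6 burnt)
Step 4: cell (1,3)='.' (+3 fires, +5 burnt)
Step 5: cell (1,3)='.' (+2 fires, +3 burnt)
Step 6: cell (1,3)='.' (+1 fires, +2 burnt)
Step 7: cell (1,3)='.' (+0 fires, +1 burnt)
  fire out at step 7

2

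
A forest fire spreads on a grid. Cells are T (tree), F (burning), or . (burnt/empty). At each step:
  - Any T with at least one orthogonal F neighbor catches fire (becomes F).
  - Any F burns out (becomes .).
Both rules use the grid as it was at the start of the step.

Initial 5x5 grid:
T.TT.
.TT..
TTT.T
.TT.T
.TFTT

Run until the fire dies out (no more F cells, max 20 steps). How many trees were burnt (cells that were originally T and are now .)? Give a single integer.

Answer: 14

Derivation:
Step 1: +3 fires, +1 burnt (F count now 3)
Step 2: +3 fires, +3 burnt (F count now 3)
Step 3: +3 fires, +3 burnt (F count now 3)
Step 4: +4 fires, +3 burnt (F count now 4)
Step 5: +1 fires, +4 burnt (F count now 1)
Step 6: +0 fires, +1 burnt (F count now 0)
Fire out after step 6
Initially T: 15, now '.': 24
Total burnt (originally-T cells now '.'): 14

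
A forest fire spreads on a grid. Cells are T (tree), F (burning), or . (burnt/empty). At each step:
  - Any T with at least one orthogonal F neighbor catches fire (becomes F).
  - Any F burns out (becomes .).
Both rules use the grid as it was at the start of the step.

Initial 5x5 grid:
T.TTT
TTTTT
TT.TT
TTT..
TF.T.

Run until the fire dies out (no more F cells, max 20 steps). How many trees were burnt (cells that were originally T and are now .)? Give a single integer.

Step 1: +2 fires, +1 burnt (F count now 2)
Step 2: +3 fires, +2 burnt (F count now 3)
Step 3: +2 fires, +3 burnt (F count now 2)
Step 4: +2 fires, +2 burnt (F count now 2)
Step 5: +3 fires, +2 burnt (F count now 3)
Step 6: +3 fires, +3 burnt (F count now 3)
Step 7: +2 fires, +3 burnt (F count now 2)
Step 8: +0 fires, +2 burnt (F count now 0)
Fire out after step 8
Initially T: 18, now '.': 24
Total burnt (originally-T cells now '.'): 17

Answer: 17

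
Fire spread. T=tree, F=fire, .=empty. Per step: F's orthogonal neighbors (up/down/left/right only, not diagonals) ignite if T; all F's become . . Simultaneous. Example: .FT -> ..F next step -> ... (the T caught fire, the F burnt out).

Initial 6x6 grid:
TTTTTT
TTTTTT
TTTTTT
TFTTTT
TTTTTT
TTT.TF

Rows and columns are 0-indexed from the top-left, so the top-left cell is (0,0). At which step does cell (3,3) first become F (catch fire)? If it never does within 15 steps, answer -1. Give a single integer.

Step 1: cell (3,3)='T' (+6 fires, +2 burnt)
Step 2: cell (3,3)='F' (+9 fires, +6 burnt)
  -> target ignites at step 2
Step 3: cell (3,3)='.' (+9 fires, +9 burnt)
Step 4: cell (3,3)='.' (+5 fires, +9 burnt)
Step 5: cell (3,3)='.' (+3 fires, +5 burnt)
Step 6: cell (3,3)='.' (+1 fires, +3 burnt)
Step 7: cell (3,3)='.' (+0 fires, +1 burnt)
  fire out at step 7

2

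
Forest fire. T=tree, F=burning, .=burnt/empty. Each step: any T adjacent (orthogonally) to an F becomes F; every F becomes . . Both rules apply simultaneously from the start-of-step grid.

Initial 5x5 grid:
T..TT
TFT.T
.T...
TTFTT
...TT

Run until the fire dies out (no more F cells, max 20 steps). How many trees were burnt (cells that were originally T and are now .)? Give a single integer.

Step 1: +5 fires, +2 burnt (F count now 5)
Step 2: +4 fires, +5 burnt (F count now 4)
Step 3: +1 fires, +4 burnt (F count now 1)
Step 4: +0 fires, +1 burnt (F count now 0)
Fire out after step 4
Initially T: 13, now '.': 22
Total burnt (originally-T cells now '.'): 10

Answer: 10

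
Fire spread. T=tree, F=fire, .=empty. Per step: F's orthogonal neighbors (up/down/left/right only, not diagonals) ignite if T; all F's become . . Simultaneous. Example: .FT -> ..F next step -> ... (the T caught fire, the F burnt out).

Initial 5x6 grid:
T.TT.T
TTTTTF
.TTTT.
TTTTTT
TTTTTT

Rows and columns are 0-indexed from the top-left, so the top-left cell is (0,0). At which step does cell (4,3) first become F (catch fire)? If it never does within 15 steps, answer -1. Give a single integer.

Step 1: cell (4,3)='T' (+2 fires, +1 burnt)
Step 2: cell (4,3)='T' (+2 fires, +2 burnt)
Step 3: cell (4,3)='T' (+4 fires, +2 burnt)
Step 4: cell (4,3)='T' (+6 fires, +4 burnt)
Step 5: cell (4,3)='F' (+5 fires, +6 burnt)
  -> target ignites at step 5
Step 6: cell (4,3)='.' (+3 fires, +5 burnt)
Step 7: cell (4,3)='.' (+2 fires, +3 burnt)
Step 8: cell (4,3)='.' (+1 fires, +2 burnt)
Step 9: cell (4,3)='.' (+0 fires, +1 burnt)
  fire out at step 9

5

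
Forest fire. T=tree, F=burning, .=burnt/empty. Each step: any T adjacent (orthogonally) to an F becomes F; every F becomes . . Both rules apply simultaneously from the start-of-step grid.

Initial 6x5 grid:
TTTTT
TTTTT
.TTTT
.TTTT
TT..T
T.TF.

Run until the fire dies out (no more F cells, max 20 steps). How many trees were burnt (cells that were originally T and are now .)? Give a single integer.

Step 1: +1 fires, +1 burnt (F count now 1)
Step 2: +0 fires, +1 burnt (F count now 0)
Fire out after step 2
Initially T: 23, now '.': 8
Total burnt (originally-T cells now '.'): 1

Answer: 1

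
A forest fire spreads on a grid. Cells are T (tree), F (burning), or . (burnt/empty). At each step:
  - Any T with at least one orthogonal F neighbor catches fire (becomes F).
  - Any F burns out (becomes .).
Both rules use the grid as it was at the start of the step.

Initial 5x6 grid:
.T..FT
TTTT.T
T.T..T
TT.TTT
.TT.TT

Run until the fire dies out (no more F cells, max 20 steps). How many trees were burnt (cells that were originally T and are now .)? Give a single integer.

Step 1: +1 fires, +1 burnt (F count now 1)
Step 2: +1 fires, +1 burnt (F count now 1)
Step 3: +1 fires, +1 burnt (F count now 1)
Step 4: +1 fires, +1 burnt (F count now 1)
Step 5: +2 fires, +1 burnt (F count now 2)
Step 6: +2 fires, +2 burnt (F count now 2)
Step 7: +0 fires, +2 burnt (F count now 0)
Fire out after step 7
Initially T: 19, now '.': 19
Total burnt (originally-T cells now '.'): 8

Answer: 8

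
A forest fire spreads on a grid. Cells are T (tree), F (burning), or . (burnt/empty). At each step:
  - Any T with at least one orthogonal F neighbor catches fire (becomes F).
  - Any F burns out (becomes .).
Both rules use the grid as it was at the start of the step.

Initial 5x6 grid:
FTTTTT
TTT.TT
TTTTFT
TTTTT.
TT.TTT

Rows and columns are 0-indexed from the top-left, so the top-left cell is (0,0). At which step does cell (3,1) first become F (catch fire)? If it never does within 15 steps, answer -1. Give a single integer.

Step 1: cell (3,1)='T' (+6 fires, +2 burnt)
Step 2: cell (3,1)='T' (+8 fires, +6 burnt)
Step 3: cell (3,1)='T' (+8 fires, +8 burnt)
Step 4: cell (3,1)='F' (+2 fires, +8 burnt)
  -> target ignites at step 4
Step 5: cell (3,1)='.' (+1 fires, +2 burnt)
Step 6: cell (3,1)='.' (+0 fires, +1 burnt)
  fire out at step 6

4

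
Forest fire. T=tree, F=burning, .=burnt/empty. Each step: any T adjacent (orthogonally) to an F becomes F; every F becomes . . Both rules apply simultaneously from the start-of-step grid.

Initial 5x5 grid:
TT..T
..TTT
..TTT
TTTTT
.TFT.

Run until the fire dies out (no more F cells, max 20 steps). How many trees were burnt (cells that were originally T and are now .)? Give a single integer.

Answer: 14

Derivation:
Step 1: +3 fires, +1 burnt (F count now 3)
Step 2: +3 fires, +3 burnt (F count now 3)
Step 3: +4 fires, +3 burnt (F count now 4)
Step 4: +2 fires, +4 burnt (F count now 2)
Step 5: +1 fires, +2 burnt (F count now 1)
Step 6: +1 fires, +1 burnt (F count now 1)
Step 7: +0 fires, +1 burnt (F count now 0)
Fire out after step 7
Initially T: 16, now '.': 23
Total burnt (originally-T cells now '.'): 14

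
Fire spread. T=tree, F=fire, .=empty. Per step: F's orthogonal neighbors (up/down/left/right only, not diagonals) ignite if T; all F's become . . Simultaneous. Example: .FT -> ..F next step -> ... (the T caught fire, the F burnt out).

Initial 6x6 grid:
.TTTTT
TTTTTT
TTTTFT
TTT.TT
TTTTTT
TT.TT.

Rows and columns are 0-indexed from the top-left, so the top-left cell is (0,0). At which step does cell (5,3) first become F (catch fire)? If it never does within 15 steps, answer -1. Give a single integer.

Step 1: cell (5,3)='T' (+4 fires, +1 burnt)
Step 2: cell (5,3)='T' (+6 fires, +4 burnt)
Step 3: cell (5,3)='T' (+8 fires, +6 burnt)
Step 4: cell (5,3)='F' (+6 fires, +8 burnt)
  -> target ignites at step 4
Step 5: cell (5,3)='.' (+4 fires, +6 burnt)
Step 6: cell (5,3)='.' (+2 fires, +4 burnt)
Step 7: cell (5,3)='.' (+1 fires, +2 burnt)
Step 8: cell (5,3)='.' (+0 fires, +1 burnt)
  fire out at step 8

4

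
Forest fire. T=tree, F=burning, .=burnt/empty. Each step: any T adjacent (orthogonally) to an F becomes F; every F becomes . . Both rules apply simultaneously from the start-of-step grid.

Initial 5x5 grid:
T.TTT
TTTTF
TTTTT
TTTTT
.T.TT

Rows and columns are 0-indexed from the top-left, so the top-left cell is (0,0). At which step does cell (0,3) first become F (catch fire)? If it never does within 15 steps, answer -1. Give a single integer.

Step 1: cell (0,3)='T' (+3 fires, +1 burnt)
Step 2: cell (0,3)='F' (+4 fires, +3 burnt)
  -> target ignites at step 2
Step 3: cell (0,3)='.' (+5 fires, +4 burnt)
Step 4: cell (0,3)='.' (+4 fires, +5 burnt)
Step 5: cell (0,3)='.' (+3 fires, +4 burnt)
Step 6: cell (0,3)='.' (+2 fires, +3 burnt)
Step 7: cell (0,3)='.' (+0 fires, +2 burnt)
  fire out at step 7

2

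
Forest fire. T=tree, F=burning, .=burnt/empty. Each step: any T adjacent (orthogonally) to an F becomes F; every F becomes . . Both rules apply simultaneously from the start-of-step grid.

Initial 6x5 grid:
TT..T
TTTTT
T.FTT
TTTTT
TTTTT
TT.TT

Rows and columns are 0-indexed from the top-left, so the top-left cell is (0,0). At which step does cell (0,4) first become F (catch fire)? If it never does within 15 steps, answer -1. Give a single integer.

Step 1: cell (0,4)='T' (+3 fires, +1 burnt)
Step 2: cell (0,4)='T' (+6 fires, +3 burnt)
Step 3: cell (0,4)='T' (+7 fires, +6 burnt)
Step 4: cell (0,4)='F' (+7 fires, +7 burnt)
  -> target ignites at step 4
Step 5: cell (0,4)='.' (+2 fires, +7 burnt)
Step 6: cell (0,4)='.' (+0 fires, +2 burnt)
  fire out at step 6

4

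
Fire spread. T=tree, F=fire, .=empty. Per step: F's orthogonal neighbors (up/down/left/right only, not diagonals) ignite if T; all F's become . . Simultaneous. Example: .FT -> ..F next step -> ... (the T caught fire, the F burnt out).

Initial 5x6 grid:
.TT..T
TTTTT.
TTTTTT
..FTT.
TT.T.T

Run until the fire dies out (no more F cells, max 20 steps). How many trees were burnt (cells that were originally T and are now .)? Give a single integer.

Step 1: +2 fires, +1 burnt (F count now 2)
Step 2: +5 fires, +2 burnt (F count now 5)
Step 3: +5 fires, +5 burnt (F count now 5)
Step 4: +4 fires, +5 burnt (F count now 4)
Step 5: +0 fires, +4 burnt (F count now 0)
Fire out after step 5
Initially T: 20, now '.': 26
Total burnt (originally-T cells now '.'): 16

Answer: 16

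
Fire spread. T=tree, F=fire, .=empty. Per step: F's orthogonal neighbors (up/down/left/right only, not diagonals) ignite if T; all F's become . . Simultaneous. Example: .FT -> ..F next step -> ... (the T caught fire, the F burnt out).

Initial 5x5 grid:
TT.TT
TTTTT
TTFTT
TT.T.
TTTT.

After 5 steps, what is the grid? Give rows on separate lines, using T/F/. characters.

Step 1: 3 trees catch fire, 1 burn out
  TT.TT
  TTFTT
  TF.FT
  TT.T.
  TTTT.
Step 2: 6 trees catch fire, 3 burn out
  TT.TT
  TF.FT
  F...F
  TF.F.
  TTTT.
Step 3: 7 trees catch fire, 6 burn out
  TF.FT
  F...F
  .....
  F....
  TFTF.
Step 4: 4 trees catch fire, 7 burn out
  F...F
  .....
  .....
  .....
  F.F..
Step 5: 0 trees catch fire, 4 burn out
  .....
  .....
  .....
  .....
  .....

.....
.....
.....
.....
.....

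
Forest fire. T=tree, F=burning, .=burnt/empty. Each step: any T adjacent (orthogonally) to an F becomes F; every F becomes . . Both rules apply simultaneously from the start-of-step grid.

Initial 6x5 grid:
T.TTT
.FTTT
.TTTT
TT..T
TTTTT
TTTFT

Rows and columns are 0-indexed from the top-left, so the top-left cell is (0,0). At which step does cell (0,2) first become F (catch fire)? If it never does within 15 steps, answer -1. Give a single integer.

Step 1: cell (0,2)='T' (+5 fires, +2 burnt)
Step 2: cell (0,2)='F' (+7 fires, +5 burnt)
  -> target ignites at step 2
Step 3: cell (0,2)='.' (+7 fires, +7 burnt)
Step 4: cell (0,2)='.' (+3 fires, +7 burnt)
Step 5: cell (0,2)='.' (+0 fires, +3 burnt)
  fire out at step 5

2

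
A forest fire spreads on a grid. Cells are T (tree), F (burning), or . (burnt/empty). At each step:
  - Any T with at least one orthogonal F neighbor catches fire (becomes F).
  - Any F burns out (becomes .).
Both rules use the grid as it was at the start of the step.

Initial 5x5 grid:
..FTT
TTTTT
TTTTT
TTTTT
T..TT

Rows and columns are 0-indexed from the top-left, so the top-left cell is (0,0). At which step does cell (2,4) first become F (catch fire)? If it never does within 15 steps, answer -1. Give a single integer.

Step 1: cell (2,4)='T' (+2 fires, +1 burnt)
Step 2: cell (2,4)='T' (+4 fires, +2 burnt)
Step 3: cell (2,4)='T' (+5 fires, +4 burnt)
Step 4: cell (2,4)='F' (+4 fires, +5 burnt)
  -> target ignites at step 4
Step 5: cell (2,4)='.' (+3 fires, +4 burnt)
Step 6: cell (2,4)='.' (+2 fires, +3 burnt)
Step 7: cell (2,4)='.' (+0 fires, +2 burnt)
  fire out at step 7

4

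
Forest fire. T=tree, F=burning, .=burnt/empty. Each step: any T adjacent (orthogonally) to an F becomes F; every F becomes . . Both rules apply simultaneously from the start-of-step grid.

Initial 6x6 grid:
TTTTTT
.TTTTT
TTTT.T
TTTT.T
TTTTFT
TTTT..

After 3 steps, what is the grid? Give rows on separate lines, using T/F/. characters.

Step 1: 2 trees catch fire, 1 burn out
  TTTTTT
  .TTTTT
  TTTT.T
  TTTT.T
  TTTF.F
  TTTT..
Step 2: 4 trees catch fire, 2 burn out
  TTTTTT
  .TTTTT
  TTTT.T
  TTTF.F
  TTF...
  TTTF..
Step 3: 5 trees catch fire, 4 burn out
  TTTTTT
  .TTTTT
  TTTF.F
  TTF...
  TF....
  TTF...

TTTTTT
.TTTTT
TTTF.F
TTF...
TF....
TTF...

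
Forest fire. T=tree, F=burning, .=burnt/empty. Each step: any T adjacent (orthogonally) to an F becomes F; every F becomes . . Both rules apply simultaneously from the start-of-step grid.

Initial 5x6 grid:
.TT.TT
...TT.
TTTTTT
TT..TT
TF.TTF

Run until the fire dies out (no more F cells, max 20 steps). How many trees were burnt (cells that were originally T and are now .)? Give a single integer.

Answer: 17

Derivation:
Step 1: +4 fires, +2 burnt (F count now 4)
Step 2: +5 fires, +4 burnt (F count now 5)
Step 3: +3 fires, +5 burnt (F count now 3)
Step 4: +2 fires, +3 burnt (F count now 2)
Step 5: +2 fires, +2 burnt (F count now 2)
Step 6: +1 fires, +2 burnt (F count now 1)
Step 7: +0 fires, +1 burnt (F count now 0)
Fire out after step 7
Initially T: 19, now '.': 28
Total burnt (originally-T cells now '.'): 17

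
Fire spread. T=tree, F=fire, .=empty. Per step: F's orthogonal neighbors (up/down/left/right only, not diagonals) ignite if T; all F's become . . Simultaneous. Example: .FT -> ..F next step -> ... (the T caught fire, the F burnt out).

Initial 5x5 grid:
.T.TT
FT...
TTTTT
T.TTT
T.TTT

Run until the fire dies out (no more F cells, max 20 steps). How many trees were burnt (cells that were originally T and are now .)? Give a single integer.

Step 1: +2 fires, +1 burnt (F count now 2)
Step 2: +3 fires, +2 burnt (F count now 3)
Step 3: +2 fires, +3 burnt (F count now 2)
Step 4: +2 fires, +2 burnt (F count now 2)
Step 5: +3 fires, +2 burnt (F count now 3)
Step 6: +2 fires, +3 burnt (F count now 2)
Step 7: +1 fires, +2 burnt (F count now 1)
Step 8: +0 fires, +1 burnt (F count now 0)
Fire out after step 8
Initially T: 17, now '.': 23
Total burnt (originally-T cells now '.'): 15

Answer: 15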